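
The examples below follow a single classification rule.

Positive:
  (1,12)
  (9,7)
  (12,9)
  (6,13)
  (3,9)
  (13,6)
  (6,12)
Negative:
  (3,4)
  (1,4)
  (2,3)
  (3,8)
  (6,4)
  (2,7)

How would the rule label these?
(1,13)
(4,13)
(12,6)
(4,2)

Positive, Positive, Positive, Negative

All 'Positive' examples share one property — sum ≥ 12 — and every 'Negative' example lacks it.
(1,13) → 1+13 = 14 → Positive. (4,13) → 4+13 = 17 → Positive. (12,6) → 12+6 = 18 → Positive. (4,2) → 4+2 = 6 → Negative.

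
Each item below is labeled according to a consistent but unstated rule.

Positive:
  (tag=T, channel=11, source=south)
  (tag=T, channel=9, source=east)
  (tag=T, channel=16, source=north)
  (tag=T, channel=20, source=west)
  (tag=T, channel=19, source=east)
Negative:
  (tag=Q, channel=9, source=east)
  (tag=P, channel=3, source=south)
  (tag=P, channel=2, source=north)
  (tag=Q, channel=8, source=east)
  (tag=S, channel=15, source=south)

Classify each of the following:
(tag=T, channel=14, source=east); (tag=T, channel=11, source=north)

Positive, Positive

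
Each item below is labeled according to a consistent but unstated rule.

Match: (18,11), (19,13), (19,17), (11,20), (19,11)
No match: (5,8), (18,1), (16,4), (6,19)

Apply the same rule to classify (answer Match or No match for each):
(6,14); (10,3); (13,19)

No match, No match, Match

'Match' ⟺ sum ≥ 29.
(6,14): No match (6+14 = 20). (10,3): No match (10+3 = 13). (13,19): Match (13+19 = 32).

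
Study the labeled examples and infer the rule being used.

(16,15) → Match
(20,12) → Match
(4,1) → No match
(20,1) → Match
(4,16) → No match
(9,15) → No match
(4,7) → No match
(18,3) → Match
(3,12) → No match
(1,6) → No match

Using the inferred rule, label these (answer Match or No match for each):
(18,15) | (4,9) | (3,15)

Match, No match, No match

The pattern is that an item is 'Match' exactly when: first ≥ 12.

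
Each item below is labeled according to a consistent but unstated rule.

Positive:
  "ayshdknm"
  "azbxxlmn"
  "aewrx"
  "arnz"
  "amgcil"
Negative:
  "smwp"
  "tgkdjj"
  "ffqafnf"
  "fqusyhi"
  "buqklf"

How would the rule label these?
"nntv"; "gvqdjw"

The distinguishing property — starts with 'a' — holds for all the 'Positive' cases and none of the 'Negative' cases.
"nntv": Negative (starts with 'n').
"gvqdjw": Negative (starts with 'g').

Negative, Negative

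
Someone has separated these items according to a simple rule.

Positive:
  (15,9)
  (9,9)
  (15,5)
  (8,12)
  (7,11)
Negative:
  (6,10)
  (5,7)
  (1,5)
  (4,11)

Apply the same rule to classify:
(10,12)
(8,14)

Positive, Positive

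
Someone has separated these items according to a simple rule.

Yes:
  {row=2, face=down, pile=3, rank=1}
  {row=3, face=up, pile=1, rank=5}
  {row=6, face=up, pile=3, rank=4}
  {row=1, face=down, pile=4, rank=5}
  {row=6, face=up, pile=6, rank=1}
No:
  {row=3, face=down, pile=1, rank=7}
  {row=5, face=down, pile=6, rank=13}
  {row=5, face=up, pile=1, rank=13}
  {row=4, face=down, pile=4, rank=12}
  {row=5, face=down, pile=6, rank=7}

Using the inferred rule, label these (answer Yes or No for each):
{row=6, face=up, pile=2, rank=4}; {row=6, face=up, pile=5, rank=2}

Yes, Yes

The common property of the 'Yes' items is: rank ≤ 5. No 'No' item has it.
{row=6, face=up, pile=2, rank=4}: rank = 4, fits → Yes. {row=6, face=up, pile=5, rank=2}: rank = 2, fits → Yes.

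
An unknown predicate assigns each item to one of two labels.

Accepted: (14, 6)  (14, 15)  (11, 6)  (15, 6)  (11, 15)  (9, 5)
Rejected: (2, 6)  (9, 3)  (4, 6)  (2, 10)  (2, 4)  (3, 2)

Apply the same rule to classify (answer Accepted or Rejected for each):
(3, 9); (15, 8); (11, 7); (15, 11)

All 'Accepted' examples share one property — sum ≥ 14 — and every 'Rejected' example lacks it.
(3, 9): Rejected (3+9 = 12).
(15, 8): Accepted (15+8 = 23).
(11, 7): Accepted (11+7 = 18).
(15, 11): Accepted (15+11 = 26).

Rejected, Accepted, Accepted, Accepted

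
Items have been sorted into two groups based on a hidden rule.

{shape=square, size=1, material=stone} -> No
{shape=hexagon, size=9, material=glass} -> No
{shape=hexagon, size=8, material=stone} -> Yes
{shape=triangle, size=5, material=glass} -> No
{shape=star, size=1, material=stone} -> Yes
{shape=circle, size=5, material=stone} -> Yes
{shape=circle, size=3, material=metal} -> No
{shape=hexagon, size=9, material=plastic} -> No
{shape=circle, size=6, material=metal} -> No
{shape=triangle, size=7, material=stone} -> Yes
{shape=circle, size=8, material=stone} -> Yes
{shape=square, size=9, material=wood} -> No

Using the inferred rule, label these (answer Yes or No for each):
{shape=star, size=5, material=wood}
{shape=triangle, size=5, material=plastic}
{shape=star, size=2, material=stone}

No, No, Yes

The classifier is using: material is stone AND shape is not square.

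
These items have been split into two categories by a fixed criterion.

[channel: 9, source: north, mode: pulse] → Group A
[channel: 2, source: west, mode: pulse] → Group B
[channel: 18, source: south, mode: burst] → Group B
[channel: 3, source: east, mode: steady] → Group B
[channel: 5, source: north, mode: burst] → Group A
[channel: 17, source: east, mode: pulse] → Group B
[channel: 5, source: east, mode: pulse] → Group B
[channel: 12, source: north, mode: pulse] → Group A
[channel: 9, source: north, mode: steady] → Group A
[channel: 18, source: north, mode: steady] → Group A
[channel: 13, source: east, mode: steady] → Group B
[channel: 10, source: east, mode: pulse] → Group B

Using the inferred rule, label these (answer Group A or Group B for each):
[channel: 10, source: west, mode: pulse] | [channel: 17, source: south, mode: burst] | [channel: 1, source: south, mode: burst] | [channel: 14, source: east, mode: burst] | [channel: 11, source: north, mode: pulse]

Group B, Group B, Group B, Group B, Group A

Comparing the two groups points to one rule — source is north.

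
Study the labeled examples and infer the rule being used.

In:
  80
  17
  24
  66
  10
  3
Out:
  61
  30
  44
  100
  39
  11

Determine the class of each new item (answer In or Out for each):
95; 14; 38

The pattern is that an item is 'In' exactly when: ≡ 3 (mod 7).
95 — 95 mod 7 = 4, hence Out. 14 — 14 mod 7 = 0, hence Out. 38 — 38 mod 7 = 3, hence In.

Out, Out, In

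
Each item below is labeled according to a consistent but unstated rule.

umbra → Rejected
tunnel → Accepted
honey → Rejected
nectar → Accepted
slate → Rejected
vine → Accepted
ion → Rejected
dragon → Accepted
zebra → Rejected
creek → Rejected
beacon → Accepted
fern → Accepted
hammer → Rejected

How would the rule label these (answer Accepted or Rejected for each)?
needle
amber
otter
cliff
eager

The pattern is that an item is 'Accepted' exactly when: even length AND contains 'n'.
needle: length 6, has 'n' — has this property, so Accepted. amber: length 5, no 'n' — fails this test, so Rejected. otter: length 5, no 'n' — fails this test, so Rejected. cliff: length 5, no 'n' — fails this test, so Rejected. eager: length 5, no 'n' — fails this test, so Rejected.

Accepted, Rejected, Rejected, Rejected, Rejected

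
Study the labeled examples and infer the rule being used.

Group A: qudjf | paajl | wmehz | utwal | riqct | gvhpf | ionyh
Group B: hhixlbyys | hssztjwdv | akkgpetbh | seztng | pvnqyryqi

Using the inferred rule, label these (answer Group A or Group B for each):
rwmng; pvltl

Group A, Group A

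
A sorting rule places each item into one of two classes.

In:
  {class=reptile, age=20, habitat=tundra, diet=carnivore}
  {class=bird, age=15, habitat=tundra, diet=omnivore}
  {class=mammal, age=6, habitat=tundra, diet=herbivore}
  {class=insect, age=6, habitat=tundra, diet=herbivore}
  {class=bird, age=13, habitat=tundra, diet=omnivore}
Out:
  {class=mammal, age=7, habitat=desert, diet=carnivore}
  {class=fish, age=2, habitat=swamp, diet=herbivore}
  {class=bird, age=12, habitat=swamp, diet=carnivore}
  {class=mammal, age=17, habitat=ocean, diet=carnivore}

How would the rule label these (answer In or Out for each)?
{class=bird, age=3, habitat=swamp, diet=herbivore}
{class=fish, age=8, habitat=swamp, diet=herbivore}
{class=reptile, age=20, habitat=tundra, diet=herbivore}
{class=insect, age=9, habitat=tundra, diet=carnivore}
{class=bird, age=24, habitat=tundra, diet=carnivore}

Out, Out, In, In, In

One predicate separates the groups cleanly: habitat is tundra.
{class=bird, age=3, habitat=swamp, diet=herbivore}: habitat is swamp — doesn't match, so Out. {class=fish, age=8, habitat=swamp, diet=herbivore}: habitat is swamp — doesn't match, so Out. {class=reptile, age=20, habitat=tundra, diet=herbivore}: habitat is tundra — checks out, so In. {class=insect, age=9, habitat=tundra, diet=carnivore}: habitat is tundra — checks out, so In. {class=bird, age=24, habitat=tundra, diet=carnivore}: habitat is tundra — checks out, so In.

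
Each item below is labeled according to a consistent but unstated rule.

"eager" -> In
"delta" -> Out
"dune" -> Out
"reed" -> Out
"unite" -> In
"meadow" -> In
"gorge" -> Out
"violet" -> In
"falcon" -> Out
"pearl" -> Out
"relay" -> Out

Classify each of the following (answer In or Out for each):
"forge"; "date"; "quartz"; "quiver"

Out, Out, Out, In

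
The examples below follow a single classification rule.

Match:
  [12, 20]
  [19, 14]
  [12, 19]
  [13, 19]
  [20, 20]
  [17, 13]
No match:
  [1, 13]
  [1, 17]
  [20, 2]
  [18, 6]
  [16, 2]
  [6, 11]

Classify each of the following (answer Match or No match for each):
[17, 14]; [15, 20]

One predicate separates the groups cleanly: sum ≥ 30.
[17, 14]: 17+14 = 31 — qualifies, so Match.
[15, 20]: 15+20 = 35 — qualifies, so Match.

Match, Match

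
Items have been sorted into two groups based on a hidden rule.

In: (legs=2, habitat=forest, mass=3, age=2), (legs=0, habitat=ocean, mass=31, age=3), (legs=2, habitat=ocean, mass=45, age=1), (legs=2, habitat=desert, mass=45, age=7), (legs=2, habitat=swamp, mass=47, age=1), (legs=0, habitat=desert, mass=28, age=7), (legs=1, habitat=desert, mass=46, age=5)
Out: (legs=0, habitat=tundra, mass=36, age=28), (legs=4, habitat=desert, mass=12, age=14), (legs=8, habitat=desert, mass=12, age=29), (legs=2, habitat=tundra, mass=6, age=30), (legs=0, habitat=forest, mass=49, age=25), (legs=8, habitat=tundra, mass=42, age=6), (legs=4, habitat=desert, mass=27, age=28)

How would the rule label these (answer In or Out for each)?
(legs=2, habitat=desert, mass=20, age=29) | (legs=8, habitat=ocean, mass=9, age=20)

Out, Out

A rule that fits every label: age ≤ 7 AND legs ≤ 2 — true of each 'In' example, false of each 'Out' one.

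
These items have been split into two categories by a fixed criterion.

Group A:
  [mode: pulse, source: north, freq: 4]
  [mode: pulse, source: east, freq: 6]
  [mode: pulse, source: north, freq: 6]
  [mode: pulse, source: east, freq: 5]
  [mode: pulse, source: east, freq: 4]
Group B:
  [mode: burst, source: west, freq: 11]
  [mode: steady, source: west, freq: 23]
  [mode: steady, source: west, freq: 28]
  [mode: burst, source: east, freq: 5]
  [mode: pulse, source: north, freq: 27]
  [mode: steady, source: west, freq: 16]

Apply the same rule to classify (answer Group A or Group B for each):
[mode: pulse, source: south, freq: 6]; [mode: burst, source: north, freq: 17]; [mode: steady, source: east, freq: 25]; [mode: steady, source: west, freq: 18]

A rule that fits every label: mode is pulse AND freq ≤ 6 — true of each 'Group A' example, false of each 'Group B' one.
[mode: pulse, source: south, freq: 6] — mode is pulse, freq = 6, hence Group A. [mode: burst, source: north, freq: 17] — mode is burst, freq = 17, hence Group B. [mode: steady, source: east, freq: 25] — mode is steady, freq = 25, hence Group B. [mode: steady, source: west, freq: 18] — mode is steady, freq = 18, hence Group B.

Group A, Group B, Group B, Group B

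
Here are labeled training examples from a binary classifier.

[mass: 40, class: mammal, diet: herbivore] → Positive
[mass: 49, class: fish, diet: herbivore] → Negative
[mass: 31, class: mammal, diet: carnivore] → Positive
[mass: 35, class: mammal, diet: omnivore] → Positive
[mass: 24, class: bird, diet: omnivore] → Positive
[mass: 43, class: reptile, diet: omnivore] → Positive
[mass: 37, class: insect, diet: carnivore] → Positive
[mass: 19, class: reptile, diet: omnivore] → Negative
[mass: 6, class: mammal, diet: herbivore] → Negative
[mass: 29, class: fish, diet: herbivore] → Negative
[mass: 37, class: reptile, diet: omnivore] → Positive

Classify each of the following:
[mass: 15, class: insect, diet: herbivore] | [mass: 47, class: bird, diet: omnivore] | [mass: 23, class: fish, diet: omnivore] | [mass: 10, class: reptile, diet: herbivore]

The simplest hypothesis consistent with all the labels is: class is not fish AND mass ≥ 24.

Negative, Positive, Negative, Negative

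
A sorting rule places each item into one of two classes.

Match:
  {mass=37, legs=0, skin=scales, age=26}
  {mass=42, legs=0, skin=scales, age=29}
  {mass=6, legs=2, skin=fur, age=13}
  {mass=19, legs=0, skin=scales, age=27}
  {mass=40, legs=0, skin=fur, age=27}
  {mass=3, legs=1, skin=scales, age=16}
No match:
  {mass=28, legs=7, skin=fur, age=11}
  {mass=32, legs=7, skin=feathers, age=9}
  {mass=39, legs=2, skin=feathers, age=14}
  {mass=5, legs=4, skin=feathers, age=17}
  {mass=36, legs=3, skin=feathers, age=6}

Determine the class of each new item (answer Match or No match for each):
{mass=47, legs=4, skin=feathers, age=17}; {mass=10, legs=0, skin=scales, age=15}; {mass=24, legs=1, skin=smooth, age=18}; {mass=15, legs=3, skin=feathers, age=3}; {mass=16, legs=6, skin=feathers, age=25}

'Match' ⟺ legs ≤ 1 OR age = 13.
{mass=47, legs=4, skin=feathers, age=17} — legs = 4, age = 17, hence No match. {mass=10, legs=0, skin=scales, age=15} — legs = 0, age = 15, hence Match. {mass=24, legs=1, skin=smooth, age=18} — legs = 1, age = 18, hence Match. {mass=15, legs=3, skin=feathers, age=3} — legs = 3, age = 3, hence No match. {mass=16, legs=6, skin=feathers, age=25} — legs = 6, age = 25, hence No match.

No match, Match, Match, No match, No match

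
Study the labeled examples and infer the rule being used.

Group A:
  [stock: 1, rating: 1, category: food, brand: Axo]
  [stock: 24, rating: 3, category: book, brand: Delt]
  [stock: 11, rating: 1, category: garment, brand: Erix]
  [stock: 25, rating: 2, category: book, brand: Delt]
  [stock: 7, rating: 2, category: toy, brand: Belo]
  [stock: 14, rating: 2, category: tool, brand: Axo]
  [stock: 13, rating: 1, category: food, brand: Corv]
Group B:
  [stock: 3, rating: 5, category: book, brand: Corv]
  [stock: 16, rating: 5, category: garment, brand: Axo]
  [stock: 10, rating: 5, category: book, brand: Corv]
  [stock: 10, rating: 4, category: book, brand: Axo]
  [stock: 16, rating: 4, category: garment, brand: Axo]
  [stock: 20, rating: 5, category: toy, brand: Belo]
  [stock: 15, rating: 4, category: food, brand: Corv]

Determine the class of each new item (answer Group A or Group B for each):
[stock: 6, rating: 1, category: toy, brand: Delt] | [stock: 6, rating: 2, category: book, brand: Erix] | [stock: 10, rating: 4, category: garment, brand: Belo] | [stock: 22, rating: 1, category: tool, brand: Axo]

Group A, Group A, Group B, Group A

One predicate separates the groups cleanly: rating ≤ 3.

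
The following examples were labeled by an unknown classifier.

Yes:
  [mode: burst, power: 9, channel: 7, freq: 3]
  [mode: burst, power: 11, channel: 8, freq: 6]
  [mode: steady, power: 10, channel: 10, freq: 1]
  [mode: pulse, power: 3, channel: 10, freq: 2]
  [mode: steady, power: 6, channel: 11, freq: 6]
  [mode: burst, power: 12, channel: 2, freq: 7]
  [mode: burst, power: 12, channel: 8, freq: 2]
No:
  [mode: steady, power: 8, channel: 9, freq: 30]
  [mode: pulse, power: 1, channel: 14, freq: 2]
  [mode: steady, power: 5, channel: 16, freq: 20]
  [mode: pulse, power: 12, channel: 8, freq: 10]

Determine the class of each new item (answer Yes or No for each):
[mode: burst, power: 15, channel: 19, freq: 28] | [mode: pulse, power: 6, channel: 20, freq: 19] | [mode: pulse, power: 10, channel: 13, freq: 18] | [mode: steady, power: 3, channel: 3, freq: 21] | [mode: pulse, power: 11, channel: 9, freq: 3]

No, No, No, No, Yes

Every 'Yes' example satisfies: power ≥ 3 AND freq ≤ 7. None of the 'No' examples do.
[mode: burst, power: 15, channel: 19, freq: 28]: No (power = 15, freq = 28).
[mode: pulse, power: 6, channel: 20, freq: 19]: No (power = 6, freq = 19).
[mode: pulse, power: 10, channel: 13, freq: 18]: No (power = 10, freq = 18).
[mode: steady, power: 3, channel: 3, freq: 21]: No (power = 3, freq = 21).
[mode: pulse, power: 11, channel: 9, freq: 3]: Yes (power = 11, freq = 3).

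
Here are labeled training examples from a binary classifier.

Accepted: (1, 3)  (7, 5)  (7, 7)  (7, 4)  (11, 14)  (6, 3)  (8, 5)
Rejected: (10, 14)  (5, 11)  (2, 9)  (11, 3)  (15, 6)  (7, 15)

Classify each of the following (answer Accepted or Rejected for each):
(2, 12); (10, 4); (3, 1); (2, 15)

Rejected, Rejected, Accepted, Rejected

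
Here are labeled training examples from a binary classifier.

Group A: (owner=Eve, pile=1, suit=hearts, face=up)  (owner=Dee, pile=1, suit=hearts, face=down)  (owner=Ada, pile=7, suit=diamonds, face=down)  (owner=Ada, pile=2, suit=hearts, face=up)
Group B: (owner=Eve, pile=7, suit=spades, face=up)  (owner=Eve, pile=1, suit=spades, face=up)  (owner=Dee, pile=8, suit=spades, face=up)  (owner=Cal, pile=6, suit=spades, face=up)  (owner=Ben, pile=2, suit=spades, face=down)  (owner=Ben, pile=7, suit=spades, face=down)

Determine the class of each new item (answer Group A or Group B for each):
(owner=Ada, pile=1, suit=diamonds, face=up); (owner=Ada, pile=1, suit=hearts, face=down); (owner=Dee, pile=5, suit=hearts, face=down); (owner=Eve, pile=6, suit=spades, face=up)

All 'Group A' examples share one property — suit is not spades — and every 'Group B' example lacks it.
(owner=Ada, pile=1, suit=diamonds, face=up) → suit is diamonds → Group A. (owner=Ada, pile=1, suit=hearts, face=down) → suit is hearts → Group A. (owner=Dee, pile=5, suit=hearts, face=down) → suit is hearts → Group A. (owner=Eve, pile=6, suit=spades, face=up) → suit is spades → Group B.

Group A, Group A, Group A, Group B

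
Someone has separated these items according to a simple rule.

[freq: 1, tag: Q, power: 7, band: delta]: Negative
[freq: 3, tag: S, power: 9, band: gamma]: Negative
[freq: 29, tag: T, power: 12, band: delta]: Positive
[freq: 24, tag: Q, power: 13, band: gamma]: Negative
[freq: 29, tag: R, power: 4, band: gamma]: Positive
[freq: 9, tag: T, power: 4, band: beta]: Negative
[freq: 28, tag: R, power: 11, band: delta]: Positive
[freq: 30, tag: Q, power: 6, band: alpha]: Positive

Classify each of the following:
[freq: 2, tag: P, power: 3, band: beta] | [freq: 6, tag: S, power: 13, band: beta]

Negative, Negative

All 'Positive' examples share one property — freq ≥ 28 — and every 'Negative' example lacks it.
[freq: 2, tag: P, power: 3, band: beta] — freq = 2, hence Negative. [freq: 6, tag: S, power: 13, band: beta] — freq = 6, hence Negative.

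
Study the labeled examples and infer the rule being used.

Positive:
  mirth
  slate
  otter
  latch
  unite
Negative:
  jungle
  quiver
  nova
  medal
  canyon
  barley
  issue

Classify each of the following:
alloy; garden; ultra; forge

The rule appears to be: contains 't'.
alloy — no 't', hence Negative.
garden — no 't', hence Negative.
ultra — has 't', hence Positive.
forge — no 't', hence Negative.

Negative, Negative, Positive, Negative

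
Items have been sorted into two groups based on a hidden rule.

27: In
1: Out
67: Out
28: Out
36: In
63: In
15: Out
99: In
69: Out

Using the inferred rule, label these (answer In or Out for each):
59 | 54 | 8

Out, In, Out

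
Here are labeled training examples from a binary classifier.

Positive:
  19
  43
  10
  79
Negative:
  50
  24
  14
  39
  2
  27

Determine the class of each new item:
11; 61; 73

Negative, Positive, Positive

'Positive' ⟺ ≡ 1 (mod 3).
11: 11 mod 3 = 2, doesn't match → Negative.
61: 61 mod 3 = 1, meets the rule → Positive.
73: 73 mod 3 = 1, meets the rule → Positive.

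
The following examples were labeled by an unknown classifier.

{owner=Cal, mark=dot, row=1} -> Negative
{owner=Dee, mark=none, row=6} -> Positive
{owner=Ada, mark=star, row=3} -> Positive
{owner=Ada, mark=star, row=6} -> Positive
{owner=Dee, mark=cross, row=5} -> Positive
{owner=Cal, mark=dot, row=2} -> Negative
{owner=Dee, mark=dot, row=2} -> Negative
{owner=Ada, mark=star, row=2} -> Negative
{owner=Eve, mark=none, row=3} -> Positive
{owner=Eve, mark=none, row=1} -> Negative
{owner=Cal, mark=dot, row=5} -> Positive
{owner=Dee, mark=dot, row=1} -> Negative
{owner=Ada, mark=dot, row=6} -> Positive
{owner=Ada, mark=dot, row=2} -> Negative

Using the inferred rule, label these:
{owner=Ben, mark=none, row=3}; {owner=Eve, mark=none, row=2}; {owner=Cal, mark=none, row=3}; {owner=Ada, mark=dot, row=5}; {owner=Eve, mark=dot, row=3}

Positive, Negative, Positive, Positive, Positive

The distinguishing property — row ≥ 3 — holds for all the 'Positive' cases and none of the 'Negative' cases.
{owner=Ben, mark=none, row=3}: Positive (row = 3). {owner=Eve, mark=none, row=2}: Negative (row = 2). {owner=Cal, mark=none, row=3}: Positive (row = 3). {owner=Ada, mark=dot, row=5}: Positive (row = 5). {owner=Eve, mark=dot, row=3}: Positive (row = 3).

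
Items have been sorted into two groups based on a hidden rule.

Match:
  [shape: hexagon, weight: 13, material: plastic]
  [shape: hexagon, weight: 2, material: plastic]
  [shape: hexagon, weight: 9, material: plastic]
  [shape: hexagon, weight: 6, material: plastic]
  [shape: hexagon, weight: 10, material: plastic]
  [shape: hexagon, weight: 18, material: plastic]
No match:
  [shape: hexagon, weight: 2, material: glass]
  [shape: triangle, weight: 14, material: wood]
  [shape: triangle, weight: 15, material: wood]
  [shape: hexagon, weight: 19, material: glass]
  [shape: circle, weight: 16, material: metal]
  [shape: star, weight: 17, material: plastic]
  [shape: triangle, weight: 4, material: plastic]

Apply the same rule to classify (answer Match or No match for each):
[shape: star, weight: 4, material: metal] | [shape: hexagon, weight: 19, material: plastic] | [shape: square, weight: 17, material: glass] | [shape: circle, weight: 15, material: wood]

No match, Match, No match, No match

A rule that fits every label: shape is hexagon AND material is plastic — true of each 'Match' example, false of each 'No match' one.
[shape: star, weight: 4, material: metal] — shape is star, material is metal, hence No match.
[shape: hexagon, weight: 19, material: plastic] — shape is hexagon, material is plastic, hence Match.
[shape: square, weight: 17, material: glass] — shape is square, material is glass, hence No match.
[shape: circle, weight: 15, material: wood] — shape is circle, material is wood, hence No match.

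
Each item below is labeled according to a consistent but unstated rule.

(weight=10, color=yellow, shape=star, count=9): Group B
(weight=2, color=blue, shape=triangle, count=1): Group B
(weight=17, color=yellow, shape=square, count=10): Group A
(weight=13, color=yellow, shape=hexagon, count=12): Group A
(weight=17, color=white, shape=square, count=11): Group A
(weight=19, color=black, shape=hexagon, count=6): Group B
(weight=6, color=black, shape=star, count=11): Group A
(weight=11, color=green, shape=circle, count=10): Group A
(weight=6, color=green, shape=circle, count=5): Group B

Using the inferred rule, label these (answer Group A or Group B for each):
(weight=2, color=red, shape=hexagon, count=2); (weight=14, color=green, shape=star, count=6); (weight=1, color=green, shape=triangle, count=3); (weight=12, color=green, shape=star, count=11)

All 'Group A' examples share one property — count ≥ 10 — and every 'Group B' example lacks it.
(weight=2, color=red, shape=hexagon, count=2): Group B (count = 2). (weight=14, color=green, shape=star, count=6): Group B (count = 6). (weight=1, color=green, shape=triangle, count=3): Group B (count = 3). (weight=12, color=green, shape=star, count=11): Group A (count = 11).

Group B, Group B, Group B, Group A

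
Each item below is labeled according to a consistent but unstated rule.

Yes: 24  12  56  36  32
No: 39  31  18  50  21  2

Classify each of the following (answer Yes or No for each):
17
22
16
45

No, No, Yes, No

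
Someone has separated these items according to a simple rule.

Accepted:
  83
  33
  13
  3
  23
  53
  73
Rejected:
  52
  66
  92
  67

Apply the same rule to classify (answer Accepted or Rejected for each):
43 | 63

Accepted, Accepted

'Accepted' ⟺ ends in digit 3.
Accepted: 43, since last digit 3.
Accepted: 63, since last digit 3.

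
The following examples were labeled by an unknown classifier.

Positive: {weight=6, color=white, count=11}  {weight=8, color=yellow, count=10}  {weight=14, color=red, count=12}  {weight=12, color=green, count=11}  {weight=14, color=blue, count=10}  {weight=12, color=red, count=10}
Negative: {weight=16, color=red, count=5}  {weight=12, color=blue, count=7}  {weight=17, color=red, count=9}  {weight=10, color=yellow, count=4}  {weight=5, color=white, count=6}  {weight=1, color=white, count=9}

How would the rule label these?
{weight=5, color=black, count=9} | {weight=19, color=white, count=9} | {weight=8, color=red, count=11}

The classifier is using: count ≥ 10.
{weight=5, color=black, count=9}: count = 9, fails the rule → Negative. {weight=19, color=white, count=9}: count = 9, fails the rule → Negative. {weight=8, color=red, count=11}: count = 11, qualifies → Positive.

Negative, Negative, Positive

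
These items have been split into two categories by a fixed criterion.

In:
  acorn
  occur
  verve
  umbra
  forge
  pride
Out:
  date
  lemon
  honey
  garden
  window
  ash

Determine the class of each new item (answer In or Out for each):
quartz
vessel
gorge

Out, Out, In

The classifier is using: odd length AND contains 'r'.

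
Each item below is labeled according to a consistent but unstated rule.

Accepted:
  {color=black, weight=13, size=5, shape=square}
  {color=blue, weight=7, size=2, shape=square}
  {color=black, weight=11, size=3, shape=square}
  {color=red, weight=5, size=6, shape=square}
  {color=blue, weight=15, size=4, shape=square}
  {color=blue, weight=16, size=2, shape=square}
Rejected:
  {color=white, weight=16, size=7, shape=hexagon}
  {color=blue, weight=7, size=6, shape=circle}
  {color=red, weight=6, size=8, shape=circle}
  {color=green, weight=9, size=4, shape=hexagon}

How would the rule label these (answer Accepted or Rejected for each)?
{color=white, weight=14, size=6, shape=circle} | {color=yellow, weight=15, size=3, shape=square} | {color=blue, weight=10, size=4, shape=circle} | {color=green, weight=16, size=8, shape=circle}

'Accepted' ⟺ shape is square.
{color=white, weight=14, size=6, shape=circle}: Rejected (shape is circle). {color=yellow, weight=15, size=3, shape=square}: Accepted (shape is square). {color=blue, weight=10, size=4, shape=circle}: Rejected (shape is circle). {color=green, weight=16, size=8, shape=circle}: Rejected (shape is circle).

Rejected, Accepted, Rejected, Rejected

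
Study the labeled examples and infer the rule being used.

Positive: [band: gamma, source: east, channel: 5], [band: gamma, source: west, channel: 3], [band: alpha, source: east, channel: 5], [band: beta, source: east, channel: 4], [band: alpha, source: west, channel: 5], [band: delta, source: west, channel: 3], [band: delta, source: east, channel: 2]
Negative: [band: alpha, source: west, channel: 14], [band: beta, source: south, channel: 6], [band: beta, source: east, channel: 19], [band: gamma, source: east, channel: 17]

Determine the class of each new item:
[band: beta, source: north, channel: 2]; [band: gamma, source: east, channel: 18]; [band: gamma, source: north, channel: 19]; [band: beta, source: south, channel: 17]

Positive, Negative, Negative, Negative

One predicate separates the groups cleanly: channel ≤ 5.
[band: beta, source: north, channel: 2]: Positive (channel = 2). [band: gamma, source: east, channel: 18]: Negative (channel = 18). [band: gamma, source: north, channel: 19]: Negative (channel = 19). [band: beta, source: south, channel: 17]: Negative (channel = 17).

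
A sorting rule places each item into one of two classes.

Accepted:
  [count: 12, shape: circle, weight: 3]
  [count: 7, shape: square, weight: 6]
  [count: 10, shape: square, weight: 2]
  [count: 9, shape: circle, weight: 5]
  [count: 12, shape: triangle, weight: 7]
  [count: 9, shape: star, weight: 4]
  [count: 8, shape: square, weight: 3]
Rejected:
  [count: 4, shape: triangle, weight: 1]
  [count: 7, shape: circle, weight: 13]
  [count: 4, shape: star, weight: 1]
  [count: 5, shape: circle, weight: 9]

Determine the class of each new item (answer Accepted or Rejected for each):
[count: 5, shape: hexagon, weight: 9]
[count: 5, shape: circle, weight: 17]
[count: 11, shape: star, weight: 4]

The pattern is that an item is 'Accepted' exactly when: weight ≤ 7 AND count ≥ 5.

Rejected, Rejected, Accepted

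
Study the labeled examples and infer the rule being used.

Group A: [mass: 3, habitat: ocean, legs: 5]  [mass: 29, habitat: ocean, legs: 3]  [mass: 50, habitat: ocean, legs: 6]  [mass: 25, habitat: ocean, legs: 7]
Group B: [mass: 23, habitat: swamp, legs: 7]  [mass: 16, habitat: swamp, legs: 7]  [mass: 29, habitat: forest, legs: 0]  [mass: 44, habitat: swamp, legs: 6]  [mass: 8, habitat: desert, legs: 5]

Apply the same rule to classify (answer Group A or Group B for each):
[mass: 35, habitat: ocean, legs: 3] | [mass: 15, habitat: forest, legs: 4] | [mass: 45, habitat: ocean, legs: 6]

Group A, Group B, Group A

One predicate separates the groups cleanly: habitat is ocean.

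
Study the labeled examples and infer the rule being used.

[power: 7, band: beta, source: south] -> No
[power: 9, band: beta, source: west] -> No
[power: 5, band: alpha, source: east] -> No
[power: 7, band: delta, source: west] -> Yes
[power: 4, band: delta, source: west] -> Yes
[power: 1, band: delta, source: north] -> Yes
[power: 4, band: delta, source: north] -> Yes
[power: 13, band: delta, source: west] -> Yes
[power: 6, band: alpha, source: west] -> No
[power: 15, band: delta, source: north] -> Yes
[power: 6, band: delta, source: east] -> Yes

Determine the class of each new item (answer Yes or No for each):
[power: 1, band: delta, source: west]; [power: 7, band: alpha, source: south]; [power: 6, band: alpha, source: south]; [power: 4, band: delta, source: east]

The pattern is that an item is 'Yes' exactly when: band is delta.
[power: 1, band: delta, source: west]: Yes (band is delta). [power: 7, band: alpha, source: south]: No (band is alpha). [power: 6, band: alpha, source: south]: No (band is alpha). [power: 4, band: delta, source: east]: Yes (band is delta).

Yes, No, No, Yes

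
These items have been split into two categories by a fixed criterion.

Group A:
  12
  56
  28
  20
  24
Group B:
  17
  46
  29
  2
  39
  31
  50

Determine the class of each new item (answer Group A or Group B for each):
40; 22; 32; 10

Group A, Group B, Group A, Group B

Every 'Group A' example satisfies: multiple of 4. None of the 'Group B' examples do.
40 — 40 = 4·10, hence Group A.
22 — 22 = 4·5 + 2, hence Group B.
32 — 32 = 4·8, hence Group A.
10 — 10 = 4·2 + 2, hence Group B.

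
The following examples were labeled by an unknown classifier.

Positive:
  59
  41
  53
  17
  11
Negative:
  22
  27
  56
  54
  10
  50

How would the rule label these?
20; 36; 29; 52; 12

Negative, Negative, Positive, Negative, Negative

The rule appears to be: prime.
20 → 20 = 2·10 → Negative.
36 → 36 = 2·18 → Negative.
29 → 29 is prime → Positive.
52 → 52 = 2·26 → Negative.
12 → 12 = 2·6 → Negative.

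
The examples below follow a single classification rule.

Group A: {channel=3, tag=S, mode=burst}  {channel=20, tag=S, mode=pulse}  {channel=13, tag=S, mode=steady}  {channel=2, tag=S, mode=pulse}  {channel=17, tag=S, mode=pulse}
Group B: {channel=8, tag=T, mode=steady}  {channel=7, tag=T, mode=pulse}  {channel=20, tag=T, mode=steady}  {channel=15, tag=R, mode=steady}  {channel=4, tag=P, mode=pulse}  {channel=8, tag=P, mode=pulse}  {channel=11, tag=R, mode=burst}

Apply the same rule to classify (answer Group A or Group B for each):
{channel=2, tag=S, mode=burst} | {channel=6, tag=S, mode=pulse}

Group A, Group A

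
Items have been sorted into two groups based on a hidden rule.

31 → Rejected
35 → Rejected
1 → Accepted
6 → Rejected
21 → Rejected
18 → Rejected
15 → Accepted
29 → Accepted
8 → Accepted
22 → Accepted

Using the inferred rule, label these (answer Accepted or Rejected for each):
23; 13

The rule appears to be: ≡ 1 (mod 7).
23: 23 mod 7 = 2 — fails the rule, so Rejected. 13: 13 mod 7 = 6 — fails the rule, so Rejected.

Rejected, Rejected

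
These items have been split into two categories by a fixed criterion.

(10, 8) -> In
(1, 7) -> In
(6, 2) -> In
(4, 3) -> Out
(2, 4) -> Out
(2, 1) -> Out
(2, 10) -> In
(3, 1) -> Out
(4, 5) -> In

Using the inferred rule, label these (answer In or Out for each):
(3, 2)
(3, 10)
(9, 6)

Every 'In' example satisfies: sum ≥ 8. None of the 'Out' examples do.

Out, In, In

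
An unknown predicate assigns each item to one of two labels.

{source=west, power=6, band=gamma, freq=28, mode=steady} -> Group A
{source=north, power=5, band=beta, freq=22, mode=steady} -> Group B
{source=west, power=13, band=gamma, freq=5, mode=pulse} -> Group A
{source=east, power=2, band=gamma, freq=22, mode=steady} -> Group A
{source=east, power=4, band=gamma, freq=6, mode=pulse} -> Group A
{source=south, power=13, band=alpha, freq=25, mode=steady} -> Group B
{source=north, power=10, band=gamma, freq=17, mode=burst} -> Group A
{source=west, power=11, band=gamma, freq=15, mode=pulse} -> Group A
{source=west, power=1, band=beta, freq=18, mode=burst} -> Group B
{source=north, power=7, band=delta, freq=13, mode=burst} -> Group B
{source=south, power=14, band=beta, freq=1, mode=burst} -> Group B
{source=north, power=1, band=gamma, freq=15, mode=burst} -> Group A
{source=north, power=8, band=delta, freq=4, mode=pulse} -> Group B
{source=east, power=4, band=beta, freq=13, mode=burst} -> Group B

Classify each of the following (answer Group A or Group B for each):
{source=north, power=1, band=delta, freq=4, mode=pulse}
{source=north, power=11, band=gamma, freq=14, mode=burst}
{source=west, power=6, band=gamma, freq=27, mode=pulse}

Group B, Group A, Group A

'Group A' ⟺ band is gamma.
{source=north, power=1, band=delta, freq=4, mode=pulse}: band is delta, does not pass → Group B.
{source=north, power=11, band=gamma, freq=14, mode=burst}: band is gamma, qualifies → Group A.
{source=west, power=6, band=gamma, freq=27, mode=pulse}: band is gamma, qualifies → Group A.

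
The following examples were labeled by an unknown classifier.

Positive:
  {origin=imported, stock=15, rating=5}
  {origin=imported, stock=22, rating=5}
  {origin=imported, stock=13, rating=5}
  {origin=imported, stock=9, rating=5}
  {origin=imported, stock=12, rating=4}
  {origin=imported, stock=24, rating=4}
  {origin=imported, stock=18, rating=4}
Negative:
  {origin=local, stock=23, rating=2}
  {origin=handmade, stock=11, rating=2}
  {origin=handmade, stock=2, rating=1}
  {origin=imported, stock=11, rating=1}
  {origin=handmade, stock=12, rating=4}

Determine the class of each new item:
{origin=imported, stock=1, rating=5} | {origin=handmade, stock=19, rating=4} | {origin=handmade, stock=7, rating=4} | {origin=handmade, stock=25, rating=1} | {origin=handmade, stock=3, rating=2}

Positive, Negative, Negative, Negative, Negative

The distinguishing property — origin is imported AND rating ≥ 2 — holds for all the 'Positive' cases and none of the 'Negative' cases.
{origin=imported, stock=1, rating=5} → origin is imported, rating = 5 → Positive.
{origin=handmade, stock=19, rating=4} → origin is handmade, rating = 4 → Negative.
{origin=handmade, stock=7, rating=4} → origin is handmade, rating = 4 → Negative.
{origin=handmade, stock=25, rating=1} → origin is handmade, rating = 1 → Negative.
{origin=handmade, stock=3, rating=2} → origin is handmade, rating = 2 → Negative.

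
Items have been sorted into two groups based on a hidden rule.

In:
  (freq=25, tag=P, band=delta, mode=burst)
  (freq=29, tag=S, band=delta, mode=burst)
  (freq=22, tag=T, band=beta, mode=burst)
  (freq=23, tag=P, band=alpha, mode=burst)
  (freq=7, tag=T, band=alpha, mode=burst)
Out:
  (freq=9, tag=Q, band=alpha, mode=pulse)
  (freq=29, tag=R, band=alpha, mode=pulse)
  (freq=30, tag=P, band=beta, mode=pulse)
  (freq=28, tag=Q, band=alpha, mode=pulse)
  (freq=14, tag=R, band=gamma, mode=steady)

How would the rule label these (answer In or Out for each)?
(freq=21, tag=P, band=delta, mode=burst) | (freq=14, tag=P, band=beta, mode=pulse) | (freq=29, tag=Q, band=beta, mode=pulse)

Rule: mode is burst. This holds for each 'In' example and fails for each 'Out' one.
In: (freq=21, tag=P, band=delta, mode=burst), since mode is burst.
Out: (freq=14, tag=P, band=beta, mode=pulse), since mode is pulse.
Out: (freq=29, tag=Q, band=beta, mode=pulse), since mode is pulse.

In, Out, Out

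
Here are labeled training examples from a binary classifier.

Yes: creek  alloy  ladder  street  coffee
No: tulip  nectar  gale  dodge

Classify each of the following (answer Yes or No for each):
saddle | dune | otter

The common property of the 'Yes' items is: has a double letter. No 'No' item has it.
saddle — 'dd' doubled, hence Yes.
dune — no doubled letter, hence No.
otter — 'tt' doubled, hence Yes.

Yes, No, Yes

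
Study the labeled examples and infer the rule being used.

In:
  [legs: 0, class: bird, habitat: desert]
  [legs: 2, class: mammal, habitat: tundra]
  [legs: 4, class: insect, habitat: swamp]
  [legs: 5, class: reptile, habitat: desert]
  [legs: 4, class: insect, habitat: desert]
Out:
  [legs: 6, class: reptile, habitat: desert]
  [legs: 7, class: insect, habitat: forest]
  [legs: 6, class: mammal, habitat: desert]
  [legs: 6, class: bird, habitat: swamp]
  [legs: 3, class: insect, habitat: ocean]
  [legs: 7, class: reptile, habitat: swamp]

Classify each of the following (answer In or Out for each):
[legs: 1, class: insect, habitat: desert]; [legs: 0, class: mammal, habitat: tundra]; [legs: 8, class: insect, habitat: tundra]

The classifier is using: legs ≠ 3 AND legs ≤ 5.

In, In, Out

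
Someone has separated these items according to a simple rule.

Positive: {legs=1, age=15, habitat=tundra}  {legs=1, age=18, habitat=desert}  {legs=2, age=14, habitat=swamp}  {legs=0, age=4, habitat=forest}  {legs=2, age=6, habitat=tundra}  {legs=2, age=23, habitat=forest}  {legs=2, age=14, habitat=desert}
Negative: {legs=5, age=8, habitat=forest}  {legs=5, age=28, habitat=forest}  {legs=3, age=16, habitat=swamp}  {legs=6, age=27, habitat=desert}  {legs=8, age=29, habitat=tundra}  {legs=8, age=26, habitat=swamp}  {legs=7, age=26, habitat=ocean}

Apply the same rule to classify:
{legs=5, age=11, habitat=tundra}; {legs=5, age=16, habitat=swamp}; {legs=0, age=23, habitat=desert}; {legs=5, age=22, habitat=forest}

All 'Positive' examples share one property — legs ≤ 2 — and every 'Negative' example lacks it.
{legs=5, age=11, habitat=tundra}: Negative (legs = 5). {legs=5, age=16, habitat=swamp}: Negative (legs = 5). {legs=0, age=23, habitat=desert}: Positive (legs = 0). {legs=5, age=22, habitat=forest}: Negative (legs = 5).

Negative, Negative, Positive, Negative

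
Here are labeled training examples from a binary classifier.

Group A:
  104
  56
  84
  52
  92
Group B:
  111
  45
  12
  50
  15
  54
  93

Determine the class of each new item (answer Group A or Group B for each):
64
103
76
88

Group A, Group B, Group A, Group A

The rule appears to be: multiple of 4 AND at least 15.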